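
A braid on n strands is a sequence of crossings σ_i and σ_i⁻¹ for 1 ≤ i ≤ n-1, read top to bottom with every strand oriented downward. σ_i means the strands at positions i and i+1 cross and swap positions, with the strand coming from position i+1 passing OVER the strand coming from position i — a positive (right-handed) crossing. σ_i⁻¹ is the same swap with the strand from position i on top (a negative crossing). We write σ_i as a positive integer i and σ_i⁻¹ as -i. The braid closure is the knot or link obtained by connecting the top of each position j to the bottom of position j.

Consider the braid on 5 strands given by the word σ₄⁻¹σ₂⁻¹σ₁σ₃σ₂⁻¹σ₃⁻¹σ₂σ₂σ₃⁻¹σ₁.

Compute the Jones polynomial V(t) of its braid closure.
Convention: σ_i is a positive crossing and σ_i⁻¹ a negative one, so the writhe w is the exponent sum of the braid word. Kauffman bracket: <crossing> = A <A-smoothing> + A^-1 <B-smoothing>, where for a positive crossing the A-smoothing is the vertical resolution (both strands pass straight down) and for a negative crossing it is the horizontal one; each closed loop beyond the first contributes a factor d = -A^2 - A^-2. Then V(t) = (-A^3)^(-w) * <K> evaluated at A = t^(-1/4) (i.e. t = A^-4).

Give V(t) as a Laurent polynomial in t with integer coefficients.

t^3 - t^2 + t - 1 + t^-1 - t^-2 + t^-3

Derivation:
Braid: s4^-1 s2^-1 s1 s3 s2^-1 s3^-1 s2 s2 s3^-1 s1 on 5 strands, 10 crossings.
Writhe w = (#positive) - (#negative) = 5 - 5 = 0.
Computing the Kauffman bracket via state sum. There are 2^10 = 1024 states.
Each crossing splits two ways (0=vertical, 1=horizontal). The state's weight is A^(#A-smoothings - #B-smoothings) * d^(loops - 1).
Tabulate the states by total A-exponent and number of loops L (A-exp: L × count):
  A^10: L=4 ×1
  A^8: L=3 ×9, L=5 ×1
  A^6: L=2 ×27, L=4 ×18
  A^4: L=1 ×28, L=3 ×78, L=5 ×14
  A^2: L=2 ×116, L=4 ×88, L=6 ×6
  A^0: L=1 ×27, L=3 ×178, L=5 ×46, L=7 ×1
  A^-2: L=2 ×78, L=4 ×123, L=6 ×9
  A^-4: L=1 ×6, L=3 ×78, L=5 ×36
  A^-6: L=2 ×11, L=4 ×31, L=6 ×3
  A^-8: L=3 ×6, L=5 ×4
  A^-10: L=4 ×1
Each group contributes A^e * Σ count * d^(L-1):
Powers of d = -A^2 - A^-2: d^2 = A^4 + 2 + A^-4; d^3 = -A^6 - 3*A^2 - 3*A^-2 - A^-6; d^4 = A^8 + 4*A^4 + 6 + 4*A^-4 + A^-8; d^5 = -A^10 - 5*A^6 - 10*A^2 - 10*A^-2 - 5*A^-6 - A^-10; d^6 = A^12 + 6*A^8 + 15*A^4 + 20 + 15*A^-4 + 6*A^-8 + A^-12.
  A^10 * (d^3) = -A^16 - 3*A^12 - 3*A^8 - A^4
  A^8 * (9*d^2 + d^4) = A^16 + 13*A^12 + 24*A^8 + 13*A^4 + 1
  A^6 * (27*d + 18*d^3) = -18*A^12 - 81*A^8 - 81*A^4 - 18
  A^4 * (28 + 78*d^2 + 14*d^4) = 14*A^12 + 134*A^8 + 268*A^4 + 134 + 14*A^-4
  A^2 * (116*d + 88*d^3 + 6*d^5) = -6*A^12 - 118*A^8 - 440*A^4 - 440 - 118*A^-4 - 6*A^-8
  A^0 * (27 + 178*d^2 + 46*d^4 + d^6) = A^12 + 52*A^8 + 377*A^4 + 679 + 377*A^-4 + 52*A^-8 + A^-12
  A^-2 * (78*d + 123*d^3 + 9*d^5) = -9*A^8 - 168*A^4 - 537 - 537*A^-4 - 168*A^-8 - 9*A^-12
  A^-4 * (6 + 78*d^2 + 36*d^4) = 36*A^4 + 222 + 378*A^-4 + 222*A^-8 + 36*A^-12
  A^-6 * (11*d + 31*d^3 + 3*d^5) = -3*A^4 - 46 - 134*A^-4 - 134*A^-8 - 46*A^-12 - 3*A^-16
  A^-8 * (6*d^2 + 4*d^4) = 4 + 22*A^-4 + 36*A^-8 + 22*A^-12 + 4*A^-16
  A^-10 * (d^3) = -A^-4 - 3*A^-8 - 3*A^-12 - A^-16
Summing the groups: <K> = A^12 - A^8 + A^4 - 1 + A^-4 - A^-8 + A^-12
Normalise by the writhe: (-A^3)^(-w) = (-A^3)^(0) = 1, so f(A) = 1 * <K> = A^12 - A^8 + A^4 - 1 + A^-4 - A^-8 + A^-12.
Substitute A = t^(-1/4), i.e. A^e → t^(-e/4): V(t) = t^3 - t^2 + t - 1 + t^-1 - t^-2 + t^-3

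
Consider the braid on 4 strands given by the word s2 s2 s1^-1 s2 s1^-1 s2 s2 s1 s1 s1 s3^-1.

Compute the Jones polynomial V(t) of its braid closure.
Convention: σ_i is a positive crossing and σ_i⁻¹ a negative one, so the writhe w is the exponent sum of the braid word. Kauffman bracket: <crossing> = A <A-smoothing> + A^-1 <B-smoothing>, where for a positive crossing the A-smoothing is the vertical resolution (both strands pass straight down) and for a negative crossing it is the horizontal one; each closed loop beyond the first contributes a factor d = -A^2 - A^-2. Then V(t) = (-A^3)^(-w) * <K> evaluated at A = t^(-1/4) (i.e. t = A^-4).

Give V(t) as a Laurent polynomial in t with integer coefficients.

The presented braid s2 s2 s1^-1 s2 s1^-1 s2 s2 s1 s1 s1 s3^-1 on 4 strands reduces by inverse Markov moves (closure unchanged at each step):
  Destabilize: the word has the form β·s3^-1 where s3^-1 occurs only as the final letter (β ∈ B_3); drop it and the last strand → 3 strands.
Reduced to β = s2 s2 s1^-1 s2 s1^-1 s2 s2 s1 s1 s1 on 3 strands, 10 crossings.
Compute on β:
Braid: s2 s2 s1^-1 s2 s1^-1 s2 s2 s1 s1 s1 on 3 strands, 10 crossings.
Writhe w = (#positive) - (#negative) = 8 - 2 = 6.
Computing the Kauffman bracket via state sum. There are 2^10 = 1024 states.
For each crossing: s=0 is the vertical smoothing, s=1 horizontal. Crossing k contributes A^(sign_k * (1 - 2*s_k)); loop factor d = -A^2 - A^-2.
Tabulate the states by total A-exponent and number of loops L (A-exp: L × count):
  A^10: L=3 ×1
  A^8: L=2 ×7, L=4 ×3
  A^6: L=1 ×14, L=3 ×28, L=5 ×3
  A^4: L=2 ×88, L=4 ×31, L=6 ×1
  A^2: L=1 ×63, L=3 ×133, L=5 ×14
  A^0: L=2 ×159, L=4 ×91, L=6 ×2
  A^-2: L=3 ×180, L=5 ×30
  A^-4: L=4 ×116, L=6 ×4
  A^-6: L=5 ×45
  A^-8: L=6 ×10
  A^-10: L=7 ×1
Each group contributes A^e * Σ count * d^(L-1):
Powers of d = -A^2 - A^-2: d^2 = A^4 + 2 + A^-4; d^3 = -A^6 - 3*A^2 - 3*A^-2 - A^-6; d^4 = A^8 + 4*A^4 + 6 + 4*A^-4 + A^-8; d^5 = -A^10 - 5*A^6 - 10*A^2 - 10*A^-2 - 5*A^-6 - A^-10; d^6 = A^12 + 6*A^8 + 15*A^4 + 20 + 15*A^-4 + 6*A^-8 + A^-12.
  A^10 * (d^2) = A^14 + 2*A^10 + A^6
  A^8 * (7*d + 3*d^3) = -3*A^14 - 16*A^10 - 16*A^6 - 3*A^2
  A^6 * (14 + 28*d^2 + 3*d^4) = 3*A^14 + 40*A^10 + 88*A^6 + 40*A^2 + 3*A^-2
  A^4 * (88*d + 31*d^3 + d^5) = -A^14 - 36*A^10 - 191*A^6 - 191*A^2 - 36*A^-2 - A^-6
  A^2 * (63 + 133*d^2 + 14*d^4) = 14*A^10 + 189*A^6 + 413*A^2 + 189*A^-2 + 14*A^-6
  A^0 * (159*d + 91*d^3 + 2*d^5) = -2*A^10 - 101*A^6 - 452*A^2 - 452*A^-2 - 101*A^-6 - 2*A^-10
  A^-2 * (180*d^2 + 30*d^4) = 30*A^6 + 300*A^2 + 540*A^-2 + 300*A^-6 + 30*A^-10
  A^-4 * (116*d^3 + 4*d^5) = -4*A^6 - 136*A^2 - 388*A^-2 - 388*A^-6 - 136*A^-10 - 4*A^-14
  A^-6 * (45*d^4) = 45*A^2 + 180*A^-2 + 270*A^-6 + 180*A^-10 + 45*A^-14
  A^-8 * (10*d^5) = -10*A^2 - 50*A^-2 - 100*A^-6 - 100*A^-10 - 50*A^-14 - 10*A^-18
  A^-10 * (d^6) = A^2 + 6*A^-2 + 15*A^-6 + 20*A^-10 + 15*A^-14 + 6*A^-18 + A^-22
Summing the groups: <K> = 2*A^10 - 4*A^6 + 7*A^2 - 8*A^-2 + 9*A^-6 - 8*A^-10 + 6*A^-14 - 4*A^-18 + A^-22
Normalise by the writhe: (-A^3)^(-w) = (-A^3)^(-6) = A^-18, so f(A) = A^-18 * <K> = 2*A^-8 - 4*A^-12 + 7*A^-16 - 8*A^-20 + 9*A^-24 - 8*A^-28 + 6*A^-32 - 4*A^-36 + A^-40.
Substitute A = t^(-1/4), i.e. A^e → t^(-e/4): V(t) = t^10 - 4*t^9 + 6*t^8 - 8*t^7 + 9*t^6 - 8*t^5 + 7*t^4 - 4*t^3 + 2*t^2

Answer: t^10 - 4*t^9 + 6*t^8 - 8*t^7 + 9*t^6 - 8*t^5 + 7*t^4 - 4*t^3 + 2*t^2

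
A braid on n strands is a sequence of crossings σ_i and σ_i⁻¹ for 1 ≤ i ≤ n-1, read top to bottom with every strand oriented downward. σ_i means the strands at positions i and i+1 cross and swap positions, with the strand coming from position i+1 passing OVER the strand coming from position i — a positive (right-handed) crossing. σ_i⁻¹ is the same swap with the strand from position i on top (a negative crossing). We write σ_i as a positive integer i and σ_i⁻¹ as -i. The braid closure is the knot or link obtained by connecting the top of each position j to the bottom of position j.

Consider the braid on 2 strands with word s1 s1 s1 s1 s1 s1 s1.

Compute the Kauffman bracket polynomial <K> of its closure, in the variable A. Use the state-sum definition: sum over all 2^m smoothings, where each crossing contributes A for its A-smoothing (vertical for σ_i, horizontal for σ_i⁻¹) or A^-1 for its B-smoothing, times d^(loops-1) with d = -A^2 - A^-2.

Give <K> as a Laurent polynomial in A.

-A^9 - A + A^-3 - A^-7 + A^-11 - A^-15 + A^-19

Derivation:
Braid: s1 s1 s1 s1 s1 s1 s1 on 2 strands, 7 crossings.
Writhe w = (#positive) - (#negative) = 7 - 0 = 7.
Enumerate smoothing states for the bracket polynomial. There are 2^7 = 128 states.
For each crossing: s=0 is the vertical smoothing, s=1 horizontal. Crossing k contributes A^(sign_k * (1 - 2*s_k)); loop factor d = -A^2 - A^-2.
Tabulate the states by total A-exponent and number of loops L (A-exp: L × count):
  A^7: L=2 ×1
  A^5: L=1 ×7
  A^3: L=2 ×21
  A^1: L=3 ×35
  A^-1: L=4 ×35
  A^-3: L=5 ×21
  A^-5: L=6 ×7
  A^-7: L=7 ×1
Each group contributes A^e * Σ count * d^(L-1):
Powers of d = -A^2 - A^-2: d^2 = A^4 + 2 + A^-4; d^3 = -A^6 - 3*A^2 - 3*A^-2 - A^-6; d^4 = A^8 + 4*A^4 + 6 + 4*A^-4 + A^-8; d^5 = -A^10 - 5*A^6 - 10*A^2 - 10*A^-2 - 5*A^-6 - A^-10; d^6 = A^12 + 6*A^8 + 15*A^4 + 20 + 15*A^-4 + 6*A^-8 + A^-12.
  A^7 * (d) = -A^9 - A^5
  A^5 * (7) = 7*A^5
  A^3 * (21*d) = -21*A^5 - 21*A
  A^1 * (35*d^2) = 35*A^5 + 70*A + 35*A^-3
  A^-1 * (35*d^3) = -35*A^5 - 105*A - 105*A^-3 - 35*A^-7
  A^-3 * (21*d^4) = 21*A^5 + 84*A + 126*A^-3 + 84*A^-7 + 21*A^-11
  A^-5 * (7*d^5) = -7*A^5 - 35*A - 70*A^-3 - 70*A^-7 - 35*A^-11 - 7*A^-15
  A^-7 * (d^6) = A^5 + 6*A + 15*A^-3 + 20*A^-7 + 15*A^-11 + 6*A^-15 + A^-19
Summing the groups: <K> = -A^9 - A + A^-3 - A^-7 + A^-11 - A^-15 + A^-19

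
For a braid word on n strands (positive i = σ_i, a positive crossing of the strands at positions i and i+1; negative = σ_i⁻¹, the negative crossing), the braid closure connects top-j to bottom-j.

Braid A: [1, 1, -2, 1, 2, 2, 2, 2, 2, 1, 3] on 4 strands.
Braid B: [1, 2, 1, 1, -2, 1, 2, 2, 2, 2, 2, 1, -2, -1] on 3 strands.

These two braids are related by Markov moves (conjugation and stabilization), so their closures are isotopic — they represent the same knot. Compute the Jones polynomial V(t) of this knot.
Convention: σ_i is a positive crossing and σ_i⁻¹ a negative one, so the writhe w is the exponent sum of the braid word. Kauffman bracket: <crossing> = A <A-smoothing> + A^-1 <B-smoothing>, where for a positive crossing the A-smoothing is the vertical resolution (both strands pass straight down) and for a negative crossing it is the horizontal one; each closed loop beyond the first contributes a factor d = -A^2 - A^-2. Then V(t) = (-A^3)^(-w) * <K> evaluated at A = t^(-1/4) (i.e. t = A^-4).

-t^12 + 2*t^11 - 4*t^10 + 5*t^9 - 5*t^8 + 5*t^7 - 4*t^6 + 3*t^5 - t^4 + t^3

Derivation:
Markov-equivalent braids have isotopic closures, hence identical knot invariants. Strip the Markov moves from each word to reach a common short braid β, then compute V(t) once on β.
Braid A: s1 s1 s2^-1 s1 s2 s2 s2 s2 s2 s1 s3 on 4 strands reduces by inverse Markov moves (closure unchanged at each step):
  Destabilize: the word has the form β·s3 where s3 occurs only as the final letter (β ∈ B_3); drop it and the last strand → 3 strands.
Reduced to β = s1 s1 s2^-1 s1 s2 s2 s2 s2 s2 s1 on 3 strands, 10 crossings.
Braid B: s1 s2 s1 s1 s2^-1 s1 s2 s2 s2 s2 s2 s1 s2^-1 s1^-1 on 3 strands reduces by inverse Markov moves (closure unchanged at each step):
  Deconjugate: the word is γ·β·γ⁻¹ with γ = s1 s2 (prefix) and γ⁻¹ = s2^-1 s1^-1 (suffix); strip both.
Reduced to β = s1 s1 s2^-1 s1 s2 s2 s2 s2 s2 s1 on 3 strands, 10 crossings.
Both give the same β = s1 s1 s2^-1 s1 s2 s2 s2 s2 s2 s1 on 3 strands, so one state sum suffices:
Braid: s1 s1 s2^-1 s1 s2 s2 s2 s2 s2 s1 on 3 strands, 10 crossings.
Writhe w = (#positive) - (#negative) = 9 - 1 = 8.
State-sum expansion of <K>. There are 2^10 = 1024 states.
Each crossing splits two ways (0=vertical, 1=horizontal). The state's weight is A^(#A-smoothings - #B-smoothings) * d^(loops - 1).
Tabulate the states by total A-exponent and number of loops L (A-exp: L × count):
  A^10: L=2 ×1
  A^8: L=1 ×4, L=3 ×6
  A^6: L=2 ×35, L=4 ×10
  A^4: L=1 ×35, L=3 ×75, L=5 ×10
  A^2: L=2 ×115, L=4 ×90, L=6 ×5
  A^0: L=3 ×185, L=5 ×66, L=7 ×1
  A^-2: L=4 ×180, L=6 ×30
  A^-4: L=5 ×112, L=7 ×8
  A^-6: L=6 ×44, L=8 ×1
  A^-8: L=7 ×10
  A^-10: L=8 ×1
Each group contributes A^e * Σ count * d^(L-1):
Powers of d = -A^2 - A^-2: d^2 = A^4 + 2 + A^-4; d^3 = -A^6 - 3*A^2 - 3*A^-2 - A^-6; d^4 = A^8 + 4*A^4 + 6 + 4*A^-4 + A^-8; d^5 = -A^10 - 5*A^6 - 10*A^2 - 10*A^-2 - 5*A^-6 - A^-10; d^6 = A^12 + 6*A^8 + 15*A^4 + 20 + 15*A^-4 + 6*A^-8 + A^-12; d^7 = -A^14 - 7*A^10 - 21*A^6 - 35*A^2 - 35*A^-2 - 21*A^-6 - 7*A^-10 - A^-14.
  A^10 * (d) = -A^12 - A^8
  A^8 * (4 + 6*d^2) = 6*A^12 + 16*A^8 + 6*A^4
  A^6 * (35*d + 10*d^3) = -10*A^12 - 65*A^8 - 65*A^4 - 10
  A^4 * (35 + 75*d^2 + 10*d^4) = 10*A^12 + 115*A^8 + 245*A^4 + 115 + 10*A^-4
  A^2 * (115*d + 90*d^3 + 5*d^5) = -5*A^12 - 115*A^8 - 435*A^4 - 435 - 115*A^-4 - 5*A^-8
  A^0 * (185*d^2 + 66*d^4 + d^6) = A^12 + 72*A^8 + 464*A^4 + 786 + 464*A^-4 + 72*A^-8 + A^-12
  A^-2 * (180*d^3 + 30*d^5) = -30*A^8 - 330*A^4 - 840 - 840*A^-4 - 330*A^-8 - 30*A^-12
  A^-4 * (112*d^4 + 8*d^6) = 8*A^8 + 160*A^4 + 568 + 832*A^-4 + 568*A^-8 + 160*A^-12 + 8*A^-16
  A^-6 * (44*d^5 + d^7) = -A^8 - 51*A^4 - 241 - 475*A^-4 - 475*A^-8 - 241*A^-12 - 51*A^-16 - A^-20
  A^-8 * (10*d^6) = 10*A^4 + 60 + 150*A^-4 + 200*A^-8 + 150*A^-12 + 60*A^-16 + 10*A^-20
  A^-10 * (d^7) = -A^4 - 7 - 21*A^-4 - 35*A^-8 - 35*A^-12 - 21*A^-16 - 7*A^-20 - A^-24
Summing the groups: <K> = A^12 - A^8 + 3*A^4 - 4 + 5*A^-4 - 5*A^-8 + 5*A^-12 - 4*A^-16 + 2*A^-20 - A^-24
Normalise by the writhe: (-A^3)^(-w) = (-A^3)^(-8) = A^-24, so f(A) = A^-24 * <K> = A^-12 - A^-16 + 3*A^-20 - 4*A^-24 + 5*A^-28 - 5*A^-32 + 5*A^-36 - 4*A^-40 + 2*A^-44 - A^-48.
Substitute A = t^(-1/4), i.e. A^e → t^(-e/4): V(t) = -t^12 + 2*t^11 - 4*t^10 + 5*t^9 - 5*t^8 + 5*t^7 - 4*t^6 + 3*t^5 - t^4 + t^3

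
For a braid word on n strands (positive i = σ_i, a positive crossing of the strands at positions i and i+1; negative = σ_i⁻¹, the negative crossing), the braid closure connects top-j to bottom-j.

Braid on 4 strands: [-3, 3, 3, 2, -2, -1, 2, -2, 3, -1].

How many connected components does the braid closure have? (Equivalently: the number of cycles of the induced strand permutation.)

Track the strand permutation on 4 strands, starting from identity.
  step 1: s3^-1 swaps positions 3,4 -> [1 2 4 3]
  step 2: s3 swaps positions 3,4 -> [1 2 3 4]
  step 3: s3 swaps positions 3,4 -> [1 2 4 3]
  step 4: s2 swaps positions 2,3 -> [1 4 2 3]
  step 5: s2^-1 swaps positions 2,3 -> [1 2 4 3]
  step 6: s1^-1 swaps positions 1,2 -> [2 1 4 3]
  step 7: s2 swaps positions 2,3 -> [2 4 1 3]
  step 8: s2^-1 swaps positions 2,3 -> [2 1 4 3]
  step 9: s3 swaps positions 3,4 -> [2 1 3 4]
  step 10: s1^-1 swaps positions 1,2 -> [1 2 3 4]
Final permutation (position -> original strand): [1 2 3 4]
Closure components = cycle count of this permutation = 4.

Answer: 4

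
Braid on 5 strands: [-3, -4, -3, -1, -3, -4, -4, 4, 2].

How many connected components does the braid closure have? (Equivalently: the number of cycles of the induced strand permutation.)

2

Derivation:
Track the strand permutation on 5 strands, starting from identity.
  step 1: s3^-1 swaps positions 3,4 -> [1 2 4 3 5]
  step 2: s4^-1 swaps positions 4,5 -> [1 2 4 5 3]
  step 3: s3^-1 swaps positions 3,4 -> [1 2 5 4 3]
  step 4: s1^-1 swaps positions 1,2 -> [2 1 5 4 3]
  step 5: s3^-1 swaps positions 3,4 -> [2 1 4 5 3]
  step 6: s4^-1 swaps positions 4,5 -> [2 1 4 3 5]
  step 7: s4^-1 swaps positions 4,5 -> [2 1 4 5 3]
  step 8: s4 swaps positions 4,5 -> [2 1 4 3 5]
  step 9: s2 swaps positions 2,3 -> [2 4 1 3 5]
Final permutation (position -> original strand): [2 4 1 3 5]
Closure components = cycle count of this permutation = 2.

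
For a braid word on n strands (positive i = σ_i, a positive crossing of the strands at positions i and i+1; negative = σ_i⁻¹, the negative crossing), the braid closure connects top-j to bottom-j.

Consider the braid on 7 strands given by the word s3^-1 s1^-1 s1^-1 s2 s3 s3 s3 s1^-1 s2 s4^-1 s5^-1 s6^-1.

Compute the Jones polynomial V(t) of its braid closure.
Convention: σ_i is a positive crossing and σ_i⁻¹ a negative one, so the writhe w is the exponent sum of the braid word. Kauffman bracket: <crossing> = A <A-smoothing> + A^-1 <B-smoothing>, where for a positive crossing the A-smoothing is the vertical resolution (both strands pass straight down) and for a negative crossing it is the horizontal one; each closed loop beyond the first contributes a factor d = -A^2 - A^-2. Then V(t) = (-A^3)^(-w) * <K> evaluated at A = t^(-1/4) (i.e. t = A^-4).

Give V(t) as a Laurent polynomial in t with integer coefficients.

-t^5 + 2*t^4 - 3*t^3 + 4*t^2 - 4*t + 5 - 3*t^-1 + 2*t^-2 - t^-3

Derivation:
The presented braid s3^-1 s1^-1 s1^-1 s2 s3 s3 s3 s1^-1 s2 s4^-1 s5^-1 s6^-1 on 7 strands reduces by inverse Markov moves (closure unchanged at each step):
  Destabilize: the word has the form β·s6^-1 where s6^-1 occurs only as the final letter (β ∈ B_6); drop it and the last strand → 6 strands.
  Destabilize: the word has the form β·s5^-1 where s5^-1 occurs only as the final letter (β ∈ B_5); drop it and the last strand → 5 strands.
  Destabilize: the word has the form β·s4^-1 where s4^-1 occurs only as the final letter (β ∈ B_4); drop it and the last strand → 4 strands.
Reduced to β = s3^-1 s1^-1 s1^-1 s2 s3 s3 s3 s1^-1 s2 on 4 strands, 9 crossings.
Compute on β:
Braid: s3^-1 s1^-1 s1^-1 s2 s3 s3 s3 s1^-1 s2 on 4 strands, 9 crossings.
Writhe w = (#positive) - (#negative) = 5 - 4 = 1.
State-sum expansion of <K>. There are 2^9 = 512 states.
For each crossing: s=0 is the vertical smoothing, s=1 horizontal. Crossing k contributes A^(sign_k * (1 - 2*s_k)); loop factor d = -A^2 - A^-2.
Tabulate the states by total A-exponent and number of loops L (A-exp: L × count):
  A^9: L=4 ×1
  A^7: L=3 ×5, L=5 ×4
  A^5: L=2 ×10, L=4 ×23, L=6 ×3
  A^3: L=1 ×8, L=3 ×57, L=5 ×18, L=7 ×1
  A^1: L=2 ×70, L=4 ×50, L=6 ×6
  A^-1: L=1 ×33, L=3 ×75, L=5 ×18
  A^-3: L=2 ×51, L=4 ×32, L=6 ×1
  A^-5: L=3 ×32, L=5 ×4
  A^-7: L=4 ×9
  A^-9: L=5 ×1
Each group contributes A^e * Σ count * d^(L-1):
Powers of d = -A^2 - A^-2: d^2 = A^4 + 2 + A^-4; d^3 = -A^6 - 3*A^2 - 3*A^-2 - A^-6; d^4 = A^8 + 4*A^4 + 6 + 4*A^-4 + A^-8; d^5 = -A^10 - 5*A^6 - 10*A^2 - 10*A^-2 - 5*A^-6 - A^-10; d^6 = A^12 + 6*A^8 + 15*A^4 + 20 + 15*A^-4 + 6*A^-8 + A^-12.
  A^9 * (d^3) = -A^15 - 3*A^11 - 3*A^7 - A^3
  A^7 * (5*d^2 + 4*d^4) = 4*A^15 + 21*A^11 + 34*A^7 + 21*A^3 + 4*A^-1
  A^5 * (10*d + 23*d^3 + 3*d^5) = -3*A^15 - 38*A^11 - 109*A^7 - 109*A^3 - 38*A^-1 - 3*A^-5
  A^3 * (8 + 57*d^2 + 18*d^4 + d^6) = A^15 + 24*A^11 + 144*A^7 + 250*A^3 + 144*A^-1 + 24*A^-5 + A^-9
  A^1 * (70*d + 50*d^3 + 6*d^5) = -6*A^11 - 80*A^7 - 280*A^3 - 280*A^-1 - 80*A^-5 - 6*A^-9
  A^-1 * (33 + 75*d^2 + 18*d^4) = 18*A^7 + 147*A^3 + 291*A^-1 + 147*A^-5 + 18*A^-9
  A^-3 * (51*d + 32*d^3 + d^5) = -A^7 - 37*A^3 - 157*A^-1 - 157*A^-5 - 37*A^-9 - A^-13
  A^-5 * (32*d^2 + 4*d^4) = 4*A^3 + 48*A^-1 + 88*A^-5 + 48*A^-9 + 4*A^-13
  A^-7 * (9*d^3) = -9*A^-1 - 27*A^-5 - 27*A^-9 - 9*A^-13
  A^-9 * (d^4) = A^-1 + 4*A^-5 + 6*A^-9 + 4*A^-13 + A^-17
Summing the groups: <K> = A^15 - 2*A^11 + 3*A^7 - 5*A^3 + 4*A^-1 - 4*A^-5 + 3*A^-9 - 2*A^-13 + A^-17
Normalise by the writhe: (-A^3)^(-w) = (-A^3)^(-1) = -A^-3, so f(A) = -A^-3 * <K> = -A^12 + 2*A^8 - 3*A^4 + 5 - 4*A^-4 + 4*A^-8 - 3*A^-12 + 2*A^-16 - A^-20.
Substitute A = t^(-1/4), i.e. A^e → t^(-e/4): V(t) = -t^5 + 2*t^4 - 3*t^3 + 4*t^2 - 4*t + 5 - 3*t^-1 + 2*t^-2 - t^-3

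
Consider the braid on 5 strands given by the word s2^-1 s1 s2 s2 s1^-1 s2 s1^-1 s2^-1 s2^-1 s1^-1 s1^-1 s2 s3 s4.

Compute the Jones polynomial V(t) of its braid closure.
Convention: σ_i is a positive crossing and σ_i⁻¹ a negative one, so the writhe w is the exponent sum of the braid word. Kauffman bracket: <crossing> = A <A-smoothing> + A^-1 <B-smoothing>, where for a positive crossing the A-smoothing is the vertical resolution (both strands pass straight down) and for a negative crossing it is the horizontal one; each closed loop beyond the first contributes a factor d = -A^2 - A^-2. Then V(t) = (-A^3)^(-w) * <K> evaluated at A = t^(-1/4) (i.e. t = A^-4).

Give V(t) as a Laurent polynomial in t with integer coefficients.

-t + 2 - t^-1 + 2*t^-2 - t^-3 + t^-4 - t^-5

Derivation:
The presented braid s2^-1 s1 s2 s2 s1^-1 s2 s1^-1 s2^-1 s2^-1 s1^-1 s1^-1 s2 s3 s4 on 5 strands reduces by inverse Markov moves (closure unchanged at each step):
  Destabilize: the word has the form β·s4 where s4 occurs only as the final letter (β ∈ B_4); drop it and the last strand → 4 strands.
  Destabilize: the word has the form β·s3 where s3 occurs only as the final letter (β ∈ B_3); drop it and the last strand → 3 strands.
  Deconjugate: the word is γ·β·γ⁻¹ with γ = s2^-1 s1 (prefix) and γ⁻¹ = s1^-1 s2 (suffix); strip both.
Reduced to β = s2 s2 s1^-1 s2 s1^-1 s2^-1 s2^-1 s1^-1 on 3 strands, 8 crossings.
Compute on β:
Braid: s2 s2 s1^-1 s2 s1^-1 s2^-1 s2^-1 s1^-1 on 3 strands, 8 crossings.
Writhe w = (#positive) - (#negative) = 3 - 5 = -2.
Computing the Kauffman bracket via state sum. There are 2^8 = 256 states.
Smooth each crossing (0=||, 1=⌣⌢); contribution A^(Σ sign_k(1-2s_k)) * d^(L-1).
Tabulate the states by total A-exponent and number of loops L (A-exp: L × count):
  A^8: L=4 ×1
  A^6: L=3 ×8
  A^4: L=2 ×23, L=4 ×5
  A^2: L=1 ×22, L=3 ×33, L=5 ×1
  A^0: L=2 ×52, L=4 ×18
  A^-2: L=1 ×13, L=3 ×37, L=5 ×6
  A^-4: L=2 ×14, L=4 ×13, L=6 ×1
  A^-6: L=3 ×6, L=5 ×2
  A^-8: L=4 ×1
Each group contributes A^e * Σ count * d^(L-1):
Powers of d = -A^2 - A^-2: d^2 = A^4 + 2 + A^-4; d^3 = -A^6 - 3*A^2 - 3*A^-2 - A^-6; d^4 = A^8 + 4*A^4 + 6 + 4*A^-4 + A^-8; d^5 = -A^10 - 5*A^6 - 10*A^2 - 10*A^-2 - 5*A^-6 - A^-10.
  A^8 * (d^3) = -A^14 - 3*A^10 - 3*A^6 - A^2
  A^6 * (8*d^2) = 8*A^10 + 16*A^6 + 8*A^2
  A^4 * (23*d + 5*d^3) = -5*A^10 - 38*A^6 - 38*A^2 - 5*A^-2
  A^2 * (22 + 33*d^2 + d^4) = A^10 + 37*A^6 + 94*A^2 + 37*A^-2 + A^-6
  A^0 * (52*d + 18*d^3) = -18*A^6 - 106*A^2 - 106*A^-2 - 18*A^-6
  A^-2 * (13 + 37*d^2 + 6*d^4) = 6*A^6 + 61*A^2 + 123*A^-2 + 61*A^-6 + 6*A^-10
  A^-4 * (14*d + 13*d^3 + d^5) = -A^6 - 18*A^2 - 63*A^-2 - 63*A^-6 - 18*A^-10 - A^-14
  A^-6 * (6*d^2 + 2*d^4) = 2*A^2 + 14*A^-2 + 24*A^-6 + 14*A^-10 + 2*A^-14
  A^-8 * (d^3) = -A^-2 - 3*A^-6 - 3*A^-10 - A^-14
Summing the groups: <K> = -A^14 + A^10 - A^6 + 2*A^2 - A^-2 + 2*A^-6 - A^-10
Normalise by the writhe: (-A^3)^(-w) = (-A^3)^(2) = A^6, so f(A) = A^6 * <K> = -A^20 + A^16 - A^12 + 2*A^8 - A^4 + 2 - A^-4.
Substitute A = t^(-1/4), i.e. A^e → t^(-e/4): V(t) = -t + 2 - t^-1 + 2*t^-2 - t^-3 + t^-4 - t^-5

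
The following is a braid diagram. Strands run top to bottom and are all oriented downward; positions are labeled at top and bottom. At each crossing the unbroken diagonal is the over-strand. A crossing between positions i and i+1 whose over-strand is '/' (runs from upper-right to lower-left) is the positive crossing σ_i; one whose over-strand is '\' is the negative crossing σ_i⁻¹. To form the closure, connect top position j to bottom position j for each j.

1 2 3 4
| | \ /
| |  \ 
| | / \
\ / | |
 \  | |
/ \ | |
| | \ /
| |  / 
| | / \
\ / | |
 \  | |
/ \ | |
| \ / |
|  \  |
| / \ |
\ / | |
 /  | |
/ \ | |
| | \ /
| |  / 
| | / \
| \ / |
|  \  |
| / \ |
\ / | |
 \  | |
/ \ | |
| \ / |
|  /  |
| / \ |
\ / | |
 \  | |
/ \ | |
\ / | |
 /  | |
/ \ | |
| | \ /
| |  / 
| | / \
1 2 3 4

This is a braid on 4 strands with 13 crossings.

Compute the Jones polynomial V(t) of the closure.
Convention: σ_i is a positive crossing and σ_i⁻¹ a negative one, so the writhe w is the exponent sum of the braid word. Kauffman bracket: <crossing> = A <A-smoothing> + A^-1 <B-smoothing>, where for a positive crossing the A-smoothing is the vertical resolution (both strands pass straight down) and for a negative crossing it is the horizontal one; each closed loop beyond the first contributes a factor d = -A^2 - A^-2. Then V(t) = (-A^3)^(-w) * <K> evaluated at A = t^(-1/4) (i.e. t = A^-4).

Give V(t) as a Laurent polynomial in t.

Reading the diagram top to bottom ('/'-over between positions i,i+1 = s_i, '\'-over = s_i^-1): braid word = s3^-1 s1^-1 s3 s1^-1 s2^-1 s1 s3 s2^-1 s1^-1 s2 s1^-1 s1 s3.
The presented braid s3^-1 s1^-1 s3 s1^-1 s2^-1 s1 s3 s2^-1 s1^-1 s2 s1^-1 s1 s3 on 4 strands reduces by inverse Markov moves (closure unchanged at each step):
  Deconjugate: the word is γ·β·γ⁻¹ with γ = s3^-1 s1^-1 (prefix) and γ⁻¹ = s1 s3 (suffix); strip both.
Reduced to β = s3 s1^-1 s2^-1 s1 s3 s2^-1 s1^-1 s2 s1^-1 on 4 strands, 9 crossings.
Compute on β:
Braid: s3 s1^-1 s2^-1 s1 s3 s2^-1 s1^-1 s2 s1^-1 on 4 strands, 9 crossings.
Writhe w = (#positive) - (#negative) = 4 - 5 = -1.
Computing the Kauffman bracket via state sum. There are 2^9 = 512 states.
Smooth each crossing (0=||, 1=⌣⌢); contribution A^(Σ sign_k(1-2s_k)) * d^(L-1).
Tabulate the states by total A-exponent and number of loops L (A-exp: L × count):
  A^9: L=5 ×1
  A^7: L=4 ×9
  A^5: L=3 ×32, L=5 ×4
  A^3: L=2 ×53, L=4 ×30, L=6 ×1
  A^1: L=1 ×35, L=3 ×80, L=5 ×11
  A^-1: L=2 ×86, L=4 ×39, L=6 ×1
  A^-3: L=1 ×21, L=3 ×58, L=5 ×5
  A^-5: L=2 ×26, L=4 ×10
  A^-7: L=1 ×3, L=3 ×6
  A^-9: L=2 ×1
Each group contributes A^e * Σ count * d^(L-1):
Powers of d = -A^2 - A^-2: d^2 = A^4 + 2 + A^-4; d^3 = -A^6 - 3*A^2 - 3*A^-2 - A^-6; d^4 = A^8 + 4*A^4 + 6 + 4*A^-4 + A^-8; d^5 = -A^10 - 5*A^6 - 10*A^2 - 10*A^-2 - 5*A^-6 - A^-10.
  A^9 * (d^4) = A^17 + 4*A^13 + 6*A^9 + 4*A^5 + A
  A^7 * (9*d^3) = -9*A^13 - 27*A^9 - 27*A^5 - 9*A
  A^5 * (32*d^2 + 4*d^4) = 4*A^13 + 48*A^9 + 88*A^5 + 48*A + 4*A^-3
  A^3 * (53*d + 30*d^3 + d^5) = -A^13 - 35*A^9 - 153*A^5 - 153*A - 35*A^-3 - A^-7
  A^1 * (35 + 80*d^2 + 11*d^4) = 11*A^9 + 124*A^5 + 261*A + 124*A^-3 + 11*A^-7
  A^-1 * (86*d + 39*d^3 + d^5) = -A^9 - 44*A^5 - 213*A - 213*A^-3 - 44*A^-7 - A^-11
  A^-3 * (21 + 58*d^2 + 5*d^4) = 5*A^5 + 78*A + 167*A^-3 + 78*A^-7 + 5*A^-11
  A^-5 * (26*d + 10*d^3) = -10*A - 56*A^-3 - 56*A^-7 - 10*A^-11
  A^-7 * (3 + 6*d^2) = 6*A^-3 + 15*A^-7 + 6*A^-11
  A^-9 * (d) = -A^-7 - A^-11
Summing the groups: <K> = A^17 - 2*A^13 + 2*A^9 - 3*A^5 + 3*A - 3*A^-3 + 2*A^-7 - A^-11
Normalise by the writhe: (-A^3)^(-w) = (-A^3)^(1) = -A^3, so f(A) = -A^3 * <K> = -A^20 + 2*A^16 - 2*A^12 + 3*A^8 - 3*A^4 + 3 - 2*A^-4 + A^-8.
Substitute A = t^(-1/4), i.e. A^e → t^(-e/4): V(t) = t^2 - 2*t + 3 - 3*t^-1 + 3*t^-2 - 2*t^-3 + 2*t^-4 - t^-5

Answer: t^2 - 2*t + 3 - 3*t^-1 + 3*t^-2 - 2*t^-3 + 2*t^-4 - t^-5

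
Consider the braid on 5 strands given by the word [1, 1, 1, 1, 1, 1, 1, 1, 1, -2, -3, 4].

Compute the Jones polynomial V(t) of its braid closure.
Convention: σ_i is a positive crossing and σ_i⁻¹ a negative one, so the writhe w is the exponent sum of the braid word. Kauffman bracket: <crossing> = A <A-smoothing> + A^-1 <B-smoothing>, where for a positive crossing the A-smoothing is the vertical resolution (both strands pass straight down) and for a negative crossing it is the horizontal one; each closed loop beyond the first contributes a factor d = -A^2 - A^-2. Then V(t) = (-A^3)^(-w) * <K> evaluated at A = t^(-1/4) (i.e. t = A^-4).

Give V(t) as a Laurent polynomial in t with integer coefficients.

-t^13 + t^12 - t^11 + t^10 - t^9 + t^8 - t^7 + t^6 + t^4

Derivation:
The presented braid s1 s1 s1 s1 s1 s1 s1 s1 s1 s2^-1 s3^-1 s4 on 5 strands reduces by inverse Markov moves (closure unchanged at each step):
  Destabilize: the word has the form β·s4 where s4 occurs only as the final letter (β ∈ B_4); drop it and the last strand → 4 strands.
  Destabilize: the word has the form β·s3^-1 where s3^-1 occurs only as the final letter (β ∈ B_3); drop it and the last strand → 3 strands.
  Destabilize: the word has the form β·s2^-1 where s2^-1 occurs only as the final letter (β ∈ B_2); drop it and the last strand → 2 strands.
Reduced to β = s1 s1 s1 s1 s1 s1 s1 s1 s1 on 2 strands, 9 crossings.
Compute on β:
Braid: s1 s1 s1 s1 s1 s1 s1 s1 s1 on 2 strands, 9 crossings.
Writhe w = (#positive) - (#negative) = 9 - 0 = 9.
Enumerate smoothing states for the bracket polynomial. There are 2^9 = 512 states.
For each crossing: s=0 is the vertical smoothing, s=1 horizontal. Crossing k contributes A^(sign_k * (1 - 2*s_k)); loop factor d = -A^2 - A^-2.
Tabulate the states by total A-exponent and number of loops L (A-exp: L × count):
  A^9: L=2 ×1
  A^7: L=1 ×9
  A^5: L=2 ×36
  A^3: L=3 ×84
  A^1: L=4 ×126
  A^-1: L=5 ×126
  A^-3: L=6 ×84
  A^-5: L=7 ×36
  A^-7: L=8 ×9
  A^-9: L=9 ×1
Each group contributes A^e * Σ count * d^(L-1):
Powers of d = -A^2 - A^-2: d^2 = A^4 + 2 + A^-4; d^3 = -A^6 - 3*A^2 - 3*A^-2 - A^-6; d^4 = A^8 + 4*A^4 + 6 + 4*A^-4 + A^-8; d^5 = -A^10 - 5*A^6 - 10*A^2 - 10*A^-2 - 5*A^-6 - A^-10; d^6 = A^12 + 6*A^8 + 15*A^4 + 20 + 15*A^-4 + 6*A^-8 + A^-12; d^7 = -A^14 - 7*A^10 - 21*A^6 - 35*A^2 - 35*A^-2 - 21*A^-6 - 7*A^-10 - A^-14; d^8 = A^16 + 8*A^12 + 28*A^8 + 56*A^4 + 70 + 56*A^-4 + 28*A^-8 + 8*A^-12 + A^-16.
  A^9 * (d) = -A^11 - A^7
  A^7 * (9) = 9*A^7
  A^5 * (36*d) = -36*A^7 - 36*A^3
  A^3 * (84*d^2) = 84*A^7 + 168*A^3 + 84*A^-1
  A^1 * (126*d^3) = -126*A^7 - 378*A^3 - 378*A^-1 - 126*A^-5
  A^-1 * (126*d^4) = 126*A^7 + 504*A^3 + 756*A^-1 + 504*A^-5 + 126*A^-9
  A^-3 * (84*d^5) = -84*A^7 - 420*A^3 - 840*A^-1 - 840*A^-5 - 420*A^-9 - 84*A^-13
  A^-5 * (36*d^6) = 36*A^7 + 216*A^3 + 540*A^-1 + 720*A^-5 + 540*A^-9 + 216*A^-13 + 36*A^-17
  A^-7 * (9*d^7) = -9*A^7 - 63*A^3 - 189*A^-1 - 315*A^-5 - 315*A^-9 - 189*A^-13 - 63*A^-17 - 9*A^-21
  A^-9 * (d^8) = A^7 + 8*A^3 + 28*A^-1 + 56*A^-5 + 70*A^-9 + 56*A^-13 + 28*A^-17 + 8*A^-21 + A^-25
Summing the groups: <K> = -A^11 - A^3 + A^-1 - A^-5 + A^-9 - A^-13 + A^-17 - A^-21 + A^-25
Normalise by the writhe: (-A^3)^(-w) = (-A^3)^(-9) = -A^-27, so f(A) = -A^-27 * <K> = A^-16 + A^-24 - A^-28 + A^-32 - A^-36 + A^-40 - A^-44 + A^-48 - A^-52.
Substitute A = t^(-1/4), i.e. A^e → t^(-e/4): V(t) = -t^13 + t^12 - t^11 + t^10 - t^9 + t^8 - t^7 + t^6 + t^4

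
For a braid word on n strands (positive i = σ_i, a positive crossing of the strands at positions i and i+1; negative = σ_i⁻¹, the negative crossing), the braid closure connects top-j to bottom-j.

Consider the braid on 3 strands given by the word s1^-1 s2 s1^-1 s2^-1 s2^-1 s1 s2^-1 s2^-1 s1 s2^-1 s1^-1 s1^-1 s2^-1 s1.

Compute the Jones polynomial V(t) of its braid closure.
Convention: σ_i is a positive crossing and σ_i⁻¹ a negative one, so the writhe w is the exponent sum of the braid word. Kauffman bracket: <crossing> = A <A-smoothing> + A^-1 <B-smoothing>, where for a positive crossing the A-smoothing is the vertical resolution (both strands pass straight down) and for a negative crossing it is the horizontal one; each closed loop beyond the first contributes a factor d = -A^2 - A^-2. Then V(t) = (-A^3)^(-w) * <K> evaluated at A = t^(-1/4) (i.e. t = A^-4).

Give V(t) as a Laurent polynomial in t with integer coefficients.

2*t^-2 - 3*t^-3 + 6*t^-4 - 7*t^-5 + 7*t^-6 - 7*t^-7 + 5*t^-8 - 3*t^-9 + t^-10

Derivation:
The presented braid s1^-1 s2 s1^-1 s2^-1 s2^-1 s1 s2^-1 s2^-1 s1 s2^-1 s1^-1 s1^-1 s2^-1 s1 on 3 strands reduces by inverse Markov moves (closure unchanged at each step):
  Deconjugate: the word is γ·β·γ⁻¹ with γ = s1^-1 (prefix) and γ⁻¹ = s1 (suffix); strip both.
  Deconjugate: the word is γ·β·γ⁻¹ with γ = s2 (prefix) and γ⁻¹ = s2^-1 (suffix); strip both.
Reduced to β = s1^-1 s2^-1 s2^-1 s1 s2^-1 s2^-1 s1 s2^-1 s1^-1 s1^-1 on 3 strands, 10 crossings.
Compute on β:
Braid: s1^-1 s2^-1 s2^-1 s1 s2^-1 s2^-1 s1 s2^-1 s1^-1 s1^-1 on 3 strands, 10 crossings.
Writhe w = (#positive) - (#negative) = 2 - 8 = -6.
State-sum expansion of <K>. There are 2^10 = 1024 states.
Each crossing splits two ways (0=vertical, 1=horizontal). The state's weight is A^(#A-smoothings - #B-smoothings) * d^(loops - 1).
Tabulate the states by total A-exponent and number of loops L (A-exp: L × count):
  A^10: L=7 ×1
  A^8: L=6 ×10
  A^6: L=5 ×44, L=7 ×1
  A^4: L=4 ×110, L=6 ×10
  A^2: L=3 ×166, L=5 ×44
  A^0: L=2 ×144, L=4 ×106, L=6 ×2
  A^-2: L=1 ×57, L=3 ×140, L=5 ×13
  A^-4: L=2 ×91, L=4 ×28, L=6 ×1
  A^-6: L=1 ×16, L=3 ×26, L=5 ×3
  A^-8: L=2 ×7, L=4 ×3
  A^-10: L=3 ×1
Each group contributes A^e * Σ count * d^(L-1):
Powers of d = -A^2 - A^-2: d^2 = A^4 + 2 + A^-4; d^3 = -A^6 - 3*A^2 - 3*A^-2 - A^-6; d^4 = A^8 + 4*A^4 + 6 + 4*A^-4 + A^-8; d^5 = -A^10 - 5*A^6 - 10*A^2 - 10*A^-2 - 5*A^-6 - A^-10; d^6 = A^12 + 6*A^8 + 15*A^4 + 20 + 15*A^-4 + 6*A^-8 + A^-12.
  A^10 * (d^6) = A^22 + 6*A^18 + 15*A^14 + 20*A^10 + 15*A^6 + 6*A^2 + A^-2
  A^8 * (10*d^5) = -10*A^18 - 50*A^14 - 100*A^10 - 100*A^6 - 50*A^2 - 10*A^-2
  A^6 * (44*d^4 + d^6) = A^18 + 50*A^14 + 191*A^10 + 284*A^6 + 191*A^2 + 50*A^-2 + A^-6
  A^4 * (110*d^3 + 10*d^5) = -10*A^14 - 160*A^10 - 430*A^6 - 430*A^2 - 160*A^-2 - 10*A^-6
  A^2 * (166*d^2 + 44*d^4) = 44*A^10 + 342*A^6 + 596*A^2 + 342*A^-2 + 44*A^-6
  A^0 * (144*d + 106*d^3 + 2*d^5) = -2*A^10 - 116*A^6 - 482*A^2 - 482*A^-2 - 116*A^-6 - 2*A^-10
  A^-2 * (57 + 140*d^2 + 13*d^4) = 13*A^6 + 192*A^2 + 415*A^-2 + 192*A^-6 + 13*A^-10
  A^-4 * (91*d + 28*d^3 + d^5) = -A^6 - 33*A^2 - 185*A^-2 - 185*A^-6 - 33*A^-10 - A^-14
  A^-6 * (16 + 26*d^2 + 3*d^4) = 3*A^2 + 38*A^-2 + 86*A^-6 + 38*A^-10 + 3*A^-14
  A^-8 * (7*d + 3*d^3) = -3*A^-2 - 16*A^-6 - 16*A^-10 - 3*A^-14
  A^-10 * (d^2) = A^-6 + 2*A^-10 + A^-14
Summing the groups: <K> = A^22 - 3*A^18 + 5*A^14 - 7*A^10 + 7*A^6 - 7*A^2 + 6*A^-2 - 3*A^-6 + 2*A^-10
Normalise by the writhe: (-A^3)^(-w) = (-A^3)^(6) = A^18, so f(A) = A^18 * <K> = A^40 - 3*A^36 + 5*A^32 - 7*A^28 + 7*A^24 - 7*A^20 + 6*A^16 - 3*A^12 + 2*A^8.
Substitute A = t^(-1/4), i.e. A^e → t^(-e/4): V(t) = 2*t^-2 - 3*t^-3 + 6*t^-4 - 7*t^-5 + 7*t^-6 - 7*t^-7 + 5*t^-8 - 3*t^-9 + t^-10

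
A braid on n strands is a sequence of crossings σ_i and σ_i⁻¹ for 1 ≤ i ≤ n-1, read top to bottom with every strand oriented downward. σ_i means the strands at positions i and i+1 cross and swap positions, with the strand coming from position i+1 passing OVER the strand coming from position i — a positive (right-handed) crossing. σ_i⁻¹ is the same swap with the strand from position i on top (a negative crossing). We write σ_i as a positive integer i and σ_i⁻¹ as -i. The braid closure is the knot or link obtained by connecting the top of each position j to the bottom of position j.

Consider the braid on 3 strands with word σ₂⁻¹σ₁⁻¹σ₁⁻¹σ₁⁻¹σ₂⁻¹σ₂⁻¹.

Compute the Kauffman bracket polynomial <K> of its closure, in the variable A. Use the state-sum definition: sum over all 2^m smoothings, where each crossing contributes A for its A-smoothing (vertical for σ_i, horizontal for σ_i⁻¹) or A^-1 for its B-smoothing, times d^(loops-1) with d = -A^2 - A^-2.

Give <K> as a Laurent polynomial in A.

A^14 - 2*A^10 + A^6 - 2*A^2 + 2*A^-2 + A^-10

Derivation:
Braid: s2^-1 s1^-1 s1^-1 s1^-1 s2^-1 s2^-1 on 3 strands, 6 crossings.
Writhe w = (#positive) - (#negative) = 0 - 6 = -6.
Enumerate smoothing states for the bracket polynomial. There are 2^6 = 64 states.
Each crossing splits two ways (0=vertical, 1=horizontal). The state's weight is A^(#A-smoothings - #B-smoothings) * d^(loops - 1).
Tabulate the states by total A-exponent and number of loops L (A-exp: L × count):
  A^6: L=5 ×1
  A^4: L=4 ×6
  A^2: L=3 ×15
  A^0: L=2 ×18, L=4 ×2
  A^-2: L=1 ×9, L=3 ×6
  A^-4: L=2 ×6
  A^-6: L=3 ×1
Each group contributes A^e * Σ count * d^(L-1):
Powers of d = -A^2 - A^-2: d^2 = A^4 + 2 + A^-4; d^3 = -A^6 - 3*A^2 - 3*A^-2 - A^-6; d^4 = A^8 + 4*A^4 + 6 + 4*A^-4 + A^-8.
  A^6 * (d^4) = A^14 + 4*A^10 + 6*A^6 + 4*A^2 + A^-2
  A^4 * (6*d^3) = -6*A^10 - 18*A^6 - 18*A^2 - 6*A^-2
  A^2 * (15*d^2) = 15*A^6 + 30*A^2 + 15*A^-2
  A^0 * (18*d + 2*d^3) = -2*A^6 - 24*A^2 - 24*A^-2 - 2*A^-6
  A^-2 * (9 + 6*d^2) = 6*A^2 + 21*A^-2 + 6*A^-6
  A^-4 * (6*d) = -6*A^-2 - 6*A^-6
  A^-6 * (d^2) = A^-2 + 2*A^-6 + A^-10
Summing the groups: <K> = A^14 - 2*A^10 + A^6 - 2*A^2 + 2*A^-2 + A^-10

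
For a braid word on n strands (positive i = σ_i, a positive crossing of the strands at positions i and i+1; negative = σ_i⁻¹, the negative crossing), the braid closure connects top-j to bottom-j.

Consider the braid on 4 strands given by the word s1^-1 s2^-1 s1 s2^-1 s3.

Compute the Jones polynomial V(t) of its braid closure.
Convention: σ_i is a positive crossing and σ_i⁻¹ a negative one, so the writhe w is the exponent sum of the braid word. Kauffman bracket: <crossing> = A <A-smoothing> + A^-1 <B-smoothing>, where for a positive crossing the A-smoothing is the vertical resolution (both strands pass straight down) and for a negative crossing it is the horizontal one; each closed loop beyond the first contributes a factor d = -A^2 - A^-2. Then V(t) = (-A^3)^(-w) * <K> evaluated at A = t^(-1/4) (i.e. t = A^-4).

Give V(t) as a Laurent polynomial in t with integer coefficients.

1

Derivation:
The presented braid s1^-1 s2^-1 s1 s2^-1 s3 on 4 strands reduces by inverse Markov moves (closure unchanged at each step):
  Destabilize: the word has the form β·s3 where s3 occurs only as the final letter (β ∈ B_3); drop it and the last strand → 3 strands.
Reduced to β = s1^-1 s2^-1 s1 s2^-1 on 3 strands, 4 crossings.
Compute on β:
Braid: s1^-1 s2^-1 s1 s2^-1 on 3 strands, 4 crossings.
Writhe w = (#positive) - (#negative) = 1 - 3 = -2.
State-sum expansion of <K>. There are 2^4 = 16 states.
Each crossing splits two ways (0=vertical, 1=horizontal). The state's weight is A^(#A-smoothings - #B-smoothings) * d^(loops - 1).
  state 0000: A-exp=-2, loops=3, term = A^-2 * d^2
  state 0001: A-exp=+0, loops=2, term = A^0 * d^1
  state 0010: A-exp=-4, loops=2, term = A^-4 * d^1
  state 0011: A-exp=-2, loops=1, term = A^-2 * d^0
  state 0100: A-exp=+0, loops=2, term = A^0 * d^1
  state 0101: A-exp=+2, loops=3, term = A^2 * d^2
  state 0110: A-exp=-2, loops=1, term = A^-2 * d^0
  state 0111: A-exp=+0, loops=2, term = A^0 * d^1
  state 1000: A-exp=+0, loops=2, term = A^0 * d^1
  state 1001: A-exp=+2, loops=1, term = A^2 * d^0
  state 1010: A-exp=-2, loops=3, term = A^-2 * d^2
  state 1011: A-exp=+0, loops=2, term = A^0 * d^1
  state 1100: A-exp=+2, loops=1, term = A^2 * d^0
  state 1101: A-exp=+4, loops=2, term = A^4 * d^1
  state 1110: A-exp=+0, loops=2, term = A^0 * d^1
  state 1111: A-exp=+2, loops=1, term = A^2 * d^0
Collect the terms by A-exponent (count of states per loop number):
Powers of d = -A^2 - A^-2: d^2 = A^4 + 2 + A^-4.
  A^4 * (d) = -A^6 - A^2
  A^2 * (3 + d^2) = A^6 + 5*A^2 + A^-2
  A^0 * (6*d) = -6*A^2 - 6*A^-2
  A^-2 * (2 + 2*d^2) = 2*A^2 + 6*A^-2 + 2*A^-6
  A^-4 * (d) = -A^-2 - A^-6
Summing the groups: <K> = A^-6
Normalise by the writhe: (-A^3)^(-w) = (-A^3)^(2) = A^6, so f(A) = A^6 * <K> = 1.
Substitute A = t^(-1/4), i.e. A^e → t^(-e/4): V(t) = 1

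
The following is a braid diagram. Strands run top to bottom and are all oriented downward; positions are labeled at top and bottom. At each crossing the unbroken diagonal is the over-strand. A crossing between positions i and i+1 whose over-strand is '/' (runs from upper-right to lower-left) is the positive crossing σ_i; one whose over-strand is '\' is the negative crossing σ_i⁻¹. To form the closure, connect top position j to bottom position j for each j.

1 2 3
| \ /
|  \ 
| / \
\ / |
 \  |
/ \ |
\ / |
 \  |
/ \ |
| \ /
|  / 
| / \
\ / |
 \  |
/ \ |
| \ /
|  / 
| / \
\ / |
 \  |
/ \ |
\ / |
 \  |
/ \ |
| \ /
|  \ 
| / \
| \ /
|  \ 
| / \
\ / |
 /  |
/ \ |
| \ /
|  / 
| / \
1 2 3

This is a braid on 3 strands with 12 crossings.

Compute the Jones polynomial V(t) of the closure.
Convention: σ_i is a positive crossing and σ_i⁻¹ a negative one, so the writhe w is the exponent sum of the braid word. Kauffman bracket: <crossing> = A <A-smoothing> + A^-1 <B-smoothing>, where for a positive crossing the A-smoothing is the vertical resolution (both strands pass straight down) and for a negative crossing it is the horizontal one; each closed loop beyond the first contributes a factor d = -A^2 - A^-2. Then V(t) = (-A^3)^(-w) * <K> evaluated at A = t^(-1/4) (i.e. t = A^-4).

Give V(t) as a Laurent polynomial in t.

2*t^-1 - 2*t^-2 + 3*t^-3 - 3*t^-4 + 2*t^-5 - 2*t^-6 + t^-7

Derivation:
Reading the diagram top to bottom ('/'-over between positions i,i+1 = s_i, '\'-over = s_i^-1): braid word = s2^-1 s1^-1 s1^-1 s2 s1^-1 s2 s1^-1 s1^-1 s2^-1 s2^-1 s1 s2.
The presented braid s2^-1 s1^-1 s1^-1 s2 s1^-1 s2 s1^-1 s1^-1 s2^-1 s2^-1 s1 s2 on 3 strands reduces by inverse Markov moves (closure unchanged at each step):
  Deconjugate: the word is γ·β·γ⁻¹ with γ = s2^-1 s1^-1 (prefix) and γ⁻¹ = s1 s2 (suffix); strip both.
Reduced to β = s1^-1 s2 s1^-1 s2 s1^-1 s1^-1 s2^-1 s2^-1 on 3 strands, 8 crossings.
Compute on β:
Braid: s1^-1 s2 s1^-1 s2 s1^-1 s1^-1 s2^-1 s2^-1 on 3 strands, 8 crossings.
Writhe w = (#positive) - (#negative) = 2 - 6 = -4.
Enumerate smoothing states for the bracket polynomial. There are 2^8 = 256 states.
Smooth each crossing (0=||, 1=⌣⌢); contribution A^(Σ sign_k(1-2s_k)) * d^(L-1).
Tabulate the states by total A-exponent and number of loops L (A-exp: L × count):
  A^8: L=5 ×1
  A^6: L=4 ×8
  A^4: L=3 ×26, L=5 ×2
  A^2: L=2 ×41, L=4 ×15
  A^0: L=1 ×26, L=3 ×43, L=5 ×1
  A^-2: L=2 ×47, L=4 ×9
  A^-4: L=1 ×11, L=3 ×16, L=5 ×1
  A^-6: L=2 ×6, L=4 ×2
  A^-8: L=3 ×1
Each group contributes A^e * Σ count * d^(L-1):
Powers of d = -A^2 - A^-2: d^2 = A^4 + 2 + A^-4; d^3 = -A^6 - 3*A^2 - 3*A^-2 - A^-6; d^4 = A^8 + 4*A^4 + 6 + 4*A^-4 + A^-8.
  A^8 * (d^4) = A^16 + 4*A^12 + 6*A^8 + 4*A^4 + 1
  A^6 * (8*d^3) = -8*A^12 - 24*A^8 - 24*A^4 - 8
  A^4 * (26*d^2 + 2*d^4) = 2*A^12 + 34*A^8 + 64*A^4 + 34 + 2*A^-4
  A^2 * (41*d + 15*d^3) = -15*A^8 - 86*A^4 - 86 - 15*A^-4
  A^0 * (26 + 43*d^2 + d^4) = A^8 + 47*A^4 + 118 + 47*A^-4 + A^-8
  A^-2 * (47*d + 9*d^3) = -9*A^4 - 74 - 74*A^-4 - 9*A^-8
  A^-4 * (11 + 16*d^2 + d^4) = A^4 + 20 + 49*A^-4 + 20*A^-8 + A^-12
  A^-6 * (6*d + 2*d^3) = -2 - 12*A^-4 - 12*A^-8 - 2*A^-12
  A^-8 * (d^2) = A^-4 + 2*A^-8 + A^-12
Summing the groups: <K> = A^16 - 2*A^12 + 2*A^8 - 3*A^4 + 3 - 2*A^-4 + 2*A^-8
Normalise by the writhe: (-A^3)^(-w) = (-A^3)^(4) = A^12, so f(A) = A^12 * <K> = A^28 - 2*A^24 + 2*A^20 - 3*A^16 + 3*A^12 - 2*A^8 + 2*A^4.
Substitute A = t^(-1/4), i.e. A^e → t^(-e/4): V(t) = 2*t^-1 - 2*t^-2 + 3*t^-3 - 3*t^-4 + 2*t^-5 - 2*t^-6 + t^-7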